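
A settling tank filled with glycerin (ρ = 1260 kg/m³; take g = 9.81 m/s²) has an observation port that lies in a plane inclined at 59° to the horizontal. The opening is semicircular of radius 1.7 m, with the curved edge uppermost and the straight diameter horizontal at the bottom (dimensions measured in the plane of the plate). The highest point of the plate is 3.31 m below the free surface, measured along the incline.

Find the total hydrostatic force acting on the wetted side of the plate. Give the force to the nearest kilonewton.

γ = ρg = 1260 × 9.81 / 1000 = 12.3606 kN/m³.
Let θ = 59° be the plate's angle to the horizontal; measure y along the incline from where the plane meets the free surface. Vertical depth h = y·sinθ with sinθ = 0.857167.
The centroid lies 4r/(3π) = 0.721502 m above the diameter, so r − 4r/(3π) = 1.7 − 0.721502 = 0.978498 m below the topmost point, so y_c = 3.31 + 0.978498 = 4.2885 m and h_c = 4.2885 × 0.857167 = 3.67596 m.
A = πr²/2 = π × 1.7²/2 = 4.5396 m².
Resultant F = γ·h_c·A = 12.3606 × 3.67596 × 4.5396 = 206.266 kN.

F ≈ 206 kN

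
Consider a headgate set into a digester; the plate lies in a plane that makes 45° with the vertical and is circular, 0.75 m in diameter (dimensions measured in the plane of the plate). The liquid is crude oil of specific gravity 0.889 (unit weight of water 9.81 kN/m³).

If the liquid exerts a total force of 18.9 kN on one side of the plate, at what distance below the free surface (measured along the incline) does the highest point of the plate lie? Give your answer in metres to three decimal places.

γ = 0.889 × 9.81 = 8.72109 kN/m³.
A = π(0.375)² = 0.441786 m².
From F = γ·h_c·A, the centroid depth is h_c = 18.9/(8.72109 × 0.441786) = 4.90545 m.
The plate makes 45° with the vertical, i.e. θ = 90° − 45° = 45° to the horizontal. Measuring y along the incline from the free-surface line, vertical depth h = y·sinθ with sinθ = 0.707107.
Along the incline, y_c = h_c/sinθ = 4.90545/0.707107 = 6.93735 m.
The centroid is at the centre, 0.375 m below the top of the plate, so the highest point sits at y_top = 6.93735 − 0.375 = 6.56235 m along the incline.

y_top ≈ 6.562 m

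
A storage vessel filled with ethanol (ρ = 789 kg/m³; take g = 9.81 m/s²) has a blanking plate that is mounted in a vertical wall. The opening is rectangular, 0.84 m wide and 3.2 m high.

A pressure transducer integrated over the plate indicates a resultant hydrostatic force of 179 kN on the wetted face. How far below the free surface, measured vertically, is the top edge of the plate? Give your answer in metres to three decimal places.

γ = ρg = 789 × 9.81 / 1000 = 7.74009 kN/m³.
A = 0.84 × 3.2 = 2.688 m².
From F = γ·h_c·A, the centroid depth is h_c = 179/(7.74009 × 2.688) = 8.60355 m.
The centroid lies 3.2/2 = 1.6 m below the top edge, so the top edge sits at h_top = 8.60355 − 1.6 = 7.00355 m below the surface.

d_top ≈ 7.004 m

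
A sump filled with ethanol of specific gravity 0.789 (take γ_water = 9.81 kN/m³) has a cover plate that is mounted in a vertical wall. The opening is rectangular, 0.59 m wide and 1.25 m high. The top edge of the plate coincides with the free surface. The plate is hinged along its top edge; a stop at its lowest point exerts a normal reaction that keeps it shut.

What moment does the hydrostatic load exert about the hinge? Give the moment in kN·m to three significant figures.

γ = 0.789 × 9.81 = 7.74009 kN/m³.
The centroid lies 1.25/2 = 0.625 m below the top edge, so the centroid depth is h_c = 0.625 m.
A = 0.59 × 1.25 = 0.7375 m².
Resultant F = γ·h_c·A = 7.74009 × 0.625 × 0.7375 = 3.5677 kN.
I_c = b·h³/12 = 0.59 × 1.25³/12 = 0.0960286 m⁴.
Centre of pressure: y_p = y_c + I_c/(y_c·A) = 0.625 + 0.0960286/(0.625 × 0.7375) = 0.625 + 0.208333 = 0.833333 m along the plane.
The resultant acts 0.625 + 0.208333 = 0.833333 m (along the plate) below the hinge at the top edge, so the moment about the hinge is M = F × 0.833333 = 3.5677 × 0.833333 = 2.97308 kN·m.

M ≈ 2.97 kN·m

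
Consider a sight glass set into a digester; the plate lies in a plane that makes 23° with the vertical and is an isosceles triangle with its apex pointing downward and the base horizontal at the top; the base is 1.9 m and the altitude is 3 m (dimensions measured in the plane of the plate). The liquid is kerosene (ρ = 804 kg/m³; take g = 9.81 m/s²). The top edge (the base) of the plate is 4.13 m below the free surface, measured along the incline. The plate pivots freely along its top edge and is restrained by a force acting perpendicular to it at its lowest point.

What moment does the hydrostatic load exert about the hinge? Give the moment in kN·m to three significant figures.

γ = ρg = 804 × 9.81 / 1000 = 7.88724 kN/m³.
The plate makes 23° with the vertical, i.e. θ = 90° − 23° = 67° to the horizontal. Measuring y along the incline from the free-surface line, vertical depth h = y·sinθ with sinθ = 0.920505.
With the apex down, the centroid sits h/3 = 3/3 = 1 m below the base (the top edge), so y_c = 4.13 + 1 = 5.13 m and h_c = 5.13 × 0.920505 = 4.72219 m.
A = ½ × 1.9 × 3 = 2.85 m².
Resultant F = γ·h_c·A = 7.88724 × 4.72219 × 2.85 = 106.148 kN.
I_c = b·h³/36 = 1.9 × 3³/36 = 1.425 m⁴.
Centre of pressure: y_p = y_c + I_c/(y_c·A) = 5.13 + 1.425/(5.13 × 2.85) = 5.13 + 0.0974659 = 5.22747 m along the plane.
The resultant acts 1 + 0.0974659 = 1.09747 m (along the plate) below the hinge at the top edge, so the moment about the hinge is M = F × 1.09747 = 106.148 × 1.09747 = 116.494 kN·m.

M ≈ 116 kN·m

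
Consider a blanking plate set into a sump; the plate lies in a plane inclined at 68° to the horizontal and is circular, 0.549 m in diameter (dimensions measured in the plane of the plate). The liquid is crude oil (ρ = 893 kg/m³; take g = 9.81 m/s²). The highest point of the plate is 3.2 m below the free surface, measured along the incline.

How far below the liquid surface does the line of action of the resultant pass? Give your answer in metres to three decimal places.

γ = ρg = 893 × 9.81 / 1000 = 8.76033 kN/m³.
Let θ = 68° be the plate's angle to the horizontal; measure y along the incline from where the plane meets the free surface. Vertical depth h = y·sinθ with sinθ = 0.927184.
The centroid is at the centre, 0.2745 m below the top of the plate, so y_c = 3.2 + 0.2745 = 3.4745 m and h_c = 3.4745 × 0.927184 = 3.2215 m.
A = π(0.2745)² = 0.23672 m².
Resultant F = γ·h_c·A = 8.76033 × 3.2215 × 0.23672 = 6.68057 kN.
I_c = πr⁴/4 = π × 0.2745⁴/4 = 0.00445922 m⁴.
Centre of pressure: y_p = y_c + I_c/(y_c·A) = 3.4745 + 0.00445922/(3.4745 × 0.23672) = 3.4745 + 0.00542165 = 3.47992 m along the plane.
Vertically, h_p = y_p·sinθ = 3.47992 × 0.927184 = 3.22653 m.

h_p = 3.227 m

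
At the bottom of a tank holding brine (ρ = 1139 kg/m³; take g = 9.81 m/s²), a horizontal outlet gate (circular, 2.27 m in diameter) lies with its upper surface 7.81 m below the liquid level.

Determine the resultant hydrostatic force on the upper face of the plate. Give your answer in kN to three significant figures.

γ = ρg = 1139 × 9.81 / 1000 = 11.17359 kN/m³.
The plate is horizontal, so pressure is uniform at p = γ·h = 11.17359 × 7.81 = 87.2657 kN/m².
A = π(1.135)² = 4.04708 m².
F = p·A = 87.2657 × 4.04708 = 353.171 kN.

F ≈ 353 kN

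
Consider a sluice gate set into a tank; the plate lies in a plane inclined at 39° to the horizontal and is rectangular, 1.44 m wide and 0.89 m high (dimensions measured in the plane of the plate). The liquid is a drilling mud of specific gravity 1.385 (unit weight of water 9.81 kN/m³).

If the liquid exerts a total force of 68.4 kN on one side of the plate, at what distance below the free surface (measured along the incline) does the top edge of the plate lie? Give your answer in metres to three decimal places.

y_top ≈ 5.797 m

γ = 1.385 × 9.81 = 13.58685 kN/m³.
A = 1.44 × 0.89 = 1.2816 m².
From F = γ·h_c·A, the centroid depth is h_c = 68.4/(13.58685 × 1.2816) = 3.92812 m.
Let θ = 39° be the plate's angle to the horizontal; measure y along the incline from where the plane meets the free surface. Vertical depth h = y·sinθ with sinθ = 0.629320.
Along the incline, y_c = h_c/sinθ = 3.92812/0.629320 = 6.24185 m.
The centroid lies 0.89/2 = 0.445 m below the top edge, so the top edge sits at y_top = 6.24185 − 0.445 = 5.79685 m along the incline.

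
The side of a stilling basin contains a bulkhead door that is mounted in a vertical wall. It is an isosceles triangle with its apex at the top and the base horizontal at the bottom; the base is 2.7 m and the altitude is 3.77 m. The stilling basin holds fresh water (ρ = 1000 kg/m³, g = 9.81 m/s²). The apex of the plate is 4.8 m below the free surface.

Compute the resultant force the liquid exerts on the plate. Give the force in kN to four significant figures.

F ≈ 365.1 kN

γ = ρg = 1000 × 9.81 = 9810 N/m³ = 9.81 kN/m³.
With the apex up, the centroid sits 2h/3 = 2 × 3.77/3 = 2.51333 m below the apex, so the centroid depth is h_c = 4.8 + 2.51333 = 7.31333 m.
A = ½ × 2.7 × 3.77 = 5.0895 m².
Resultant F = γ·h_c·A = 9.81 × 7.31333 × 5.0895 = 365.14 kN.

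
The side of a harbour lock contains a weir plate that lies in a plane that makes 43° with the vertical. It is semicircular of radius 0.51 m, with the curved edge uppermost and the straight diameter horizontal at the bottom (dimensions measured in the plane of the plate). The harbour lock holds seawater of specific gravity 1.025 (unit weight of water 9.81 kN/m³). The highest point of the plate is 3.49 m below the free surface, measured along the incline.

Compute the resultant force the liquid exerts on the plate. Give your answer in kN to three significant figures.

γ = 1.025 × 9.81 = 10.05525 kN/m³.
The plate makes 43° with the vertical, i.e. θ = 90° − 43° = 47° to the horizontal. Measuring y along the incline from the free-surface line, vertical depth h = y·sinθ with sinθ = 0.731354.
The centroid lies 4r/(3π) = 0.216451 m above the diameter, so r − 4r/(3π) = 0.51 − 0.216451 = 0.293549 m below the topmost point, so y_c = 3.49 + 0.293549 = 3.78355 m and h_c = 3.78355 × 0.731354 = 2.76711 m.
A = πr²/2 = π × 0.51²/2 = 0.408564 m².
Resultant F = γ·h_c·A = 10.05525 × 2.76711 × 0.408564 = 11.3679 kN.

F ≈ 11.4 kN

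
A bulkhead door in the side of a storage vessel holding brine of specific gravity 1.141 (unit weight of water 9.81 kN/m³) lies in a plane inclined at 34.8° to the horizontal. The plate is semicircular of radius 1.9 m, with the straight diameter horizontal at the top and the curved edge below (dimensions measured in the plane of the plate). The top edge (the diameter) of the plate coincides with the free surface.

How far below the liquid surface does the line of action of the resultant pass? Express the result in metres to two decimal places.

γ = 1.141 × 9.81 = 11.19321 kN/m³.
Let θ = 34.8° be the plate's angle to the horizontal; measure y along the incline from where the plane meets the free surface. Vertical depth h = y·sinθ with sinθ = 0.570714.
The centroid of a semicircle lies 4r/(3π) = 0.806385 m from the diameter, here below the top edge, so y_c = 0.806385 m and h_c = 0.806385 × 0.570714 = 0.460215 m.
A = πr²/2 = π × 1.9²/2 = 5.67057 m².
Resultant F = γ·h_c·A = 11.19321 × 0.460215 × 5.67057 = 29.2107 kN.
I_c = (π/8 − 8/(9π))·r⁴ = 0.109757 × 1.9⁴ = 1.43036 m⁴.
Centre of pressure: y_p = y_c + I_c/(y_c·A) = 0.806385 + 1.43036/(0.806385 × 5.67057) = 0.806385 + 0.312807 = 1.11919 m along the plane.
Vertically, h_p = y_p·sinθ = 1.11919 × 0.570714 = 0.638737 m.

h_p = 0.64 m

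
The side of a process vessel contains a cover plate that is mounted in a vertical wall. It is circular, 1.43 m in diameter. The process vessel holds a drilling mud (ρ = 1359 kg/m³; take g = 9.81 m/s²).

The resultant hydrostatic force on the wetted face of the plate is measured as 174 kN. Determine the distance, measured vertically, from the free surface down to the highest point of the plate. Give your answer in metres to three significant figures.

γ = ρg = 1359 × 9.81 / 1000 = 13.33179 kN/m³.
A = π(0.715)² = 1.60606 m².
From F = γ·h_c·A, the centroid depth is h_c = 174/(13.33179 × 1.60606) = 8.12642 m.
The centroid is at the centre, 0.715 m below the top of the plate, so the highest point sits at h_top = 8.12642 − 0.715 = 7.41142 m below the surface.

d_top ≈ 7.41 m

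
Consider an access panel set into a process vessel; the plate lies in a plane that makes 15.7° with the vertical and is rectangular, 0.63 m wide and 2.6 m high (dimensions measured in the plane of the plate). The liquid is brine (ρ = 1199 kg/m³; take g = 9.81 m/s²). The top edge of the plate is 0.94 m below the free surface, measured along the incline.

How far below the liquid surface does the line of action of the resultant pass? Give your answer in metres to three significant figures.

h_p = 2.40 m

γ = ρg = 1199 × 9.81 / 1000 = 11.76219 kN/m³.
The plate makes 15.7° with the vertical, i.e. θ = 90° − 15.7° = 74.3° to the horizontal. Measuring y along the incline from the free-surface line, vertical depth h = y·sinθ with sinθ = 0.962692.
The centroid lies 2.6/2 = 1.3 m below the top edge, so y_c = 0.94 + 1.3 = 2.24 m and h_c = 2.24 × 0.962692 = 2.15643 m.
A = 0.63 × 2.6 = 1.638 m².
Resultant F = γ·h_c·A = 11.76219 × 2.15643 × 1.638 = 41.5468 kN.
I_c = b·h³/12 = 0.63 × 2.6³/12 = 0.92274 m⁴.
Centre of pressure: y_p = y_c + I_c/(y_c·A) = 2.24 + 0.92274/(2.24 × 1.638) = 2.24 + 0.251488 = 2.49149 m along the plane.
Vertically, h_p = y_p·sinθ = 2.49149 × 0.962692 = 2.39854 m.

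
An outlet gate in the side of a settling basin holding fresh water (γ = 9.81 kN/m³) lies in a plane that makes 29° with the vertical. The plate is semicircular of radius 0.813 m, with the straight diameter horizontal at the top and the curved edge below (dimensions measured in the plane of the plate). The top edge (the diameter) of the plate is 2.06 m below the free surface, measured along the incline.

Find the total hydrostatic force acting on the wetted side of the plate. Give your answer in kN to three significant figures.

γ = 9.81 kN/m³.
The plate makes 29° with the vertical, i.e. θ = 90° − 29° = 61° to the horizontal. Measuring y along the incline from the free-surface line, vertical depth h = y·sinθ with sinθ = 0.874620.
The centroid of a semicircle lies 4r/(3π) = 0.345048 m from the diameter, here below the top edge, so y_c = 2.06 + 0.345048 = 2.40505 m and h_c = 2.40505 × 0.874620 = 2.1035 m.
A = πr²/2 = π × 0.813²/2 = 1.03825 m².
Resultant F = γ·h_c·A = 9.81 × 2.1035 × 1.03825 = 21.4246 kN.

F ≈ 21.4 kN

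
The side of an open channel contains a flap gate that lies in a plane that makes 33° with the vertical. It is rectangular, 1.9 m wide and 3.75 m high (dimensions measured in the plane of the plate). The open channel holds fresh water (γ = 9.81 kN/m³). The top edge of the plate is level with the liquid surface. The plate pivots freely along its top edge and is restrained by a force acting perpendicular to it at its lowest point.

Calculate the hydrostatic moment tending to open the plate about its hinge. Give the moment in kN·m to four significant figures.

γ = 9.81 kN/m³.
The plate makes 33° with the vertical, i.e. θ = 90° − 33° = 57° to the horizontal. Measuring y along the incline from the free-surface line, vertical depth h = y·sinθ with sinθ = 0.838671.
The centroid lies 3.75/2 = 1.875 m below the top edge, so y_c = 1.875 m and h_c = 1.875 × 0.838671 = 1.57251 m.
A = 1.9 × 3.75 = 7.125 m².
Resultant F = γ·h_c·A = 9.81 × 1.57251 × 7.125 = 109.913 kN.
I_c = b·h³/12 = 1.9 × 3.75³/12 = 8.34961 m⁴.
Centre of pressure: y_p = y_c + I_c/(y_c·A) = 1.875 + 8.34961/(1.875 × 7.125) = 1.875 + 0.625 = 2.5 m along the plane.
The resultant acts 1.875 + 0.625 = 2.5 m (along the plate) below the hinge at the top edge, so the moment about the hinge is M = F × 2.5 = 109.913 × 2.5 = 274.782 kN·m.

M ≈ 274.8 kN·m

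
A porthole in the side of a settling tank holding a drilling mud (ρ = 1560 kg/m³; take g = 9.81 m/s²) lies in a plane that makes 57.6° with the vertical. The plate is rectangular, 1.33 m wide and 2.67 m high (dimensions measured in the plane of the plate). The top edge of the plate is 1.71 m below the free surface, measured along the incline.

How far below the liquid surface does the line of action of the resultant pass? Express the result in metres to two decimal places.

γ = ρg = 1560 × 9.81 / 1000 = 15.3036 kN/m³.
The plate makes 57.6° with the vertical, i.e. θ = 90° − 57.6° = 32.4° to the horizontal. Measuring y along the incline from the free-surface line, vertical depth h = y·sinθ with sinθ = 0.535827.
The centroid lies 2.67/2 = 1.335 m below the top edge, so y_c = 1.71 + 1.335 = 3.045 m and h_c = 3.045 × 0.535827 = 1.63159 m.
A = 1.33 × 2.67 = 3.5511 m².
Resultant F = γ·h_c·A = 15.3036 × 1.63159 × 3.5511 = 88.6681 kN.
I_c = b·h³/12 = 1.33 × 2.67³/12 = 2.10962 m⁴.
Centre of pressure: y_p = y_c + I_c/(y_c·A) = 3.045 + 2.10962/(3.045 × 3.5511) = 3.045 + 0.195099 = 3.2401 m along the plane.
Vertically, h_p = y_p·sinθ = 3.2401 × 0.535827 = 1.73613 m.

h_p = 1.74 m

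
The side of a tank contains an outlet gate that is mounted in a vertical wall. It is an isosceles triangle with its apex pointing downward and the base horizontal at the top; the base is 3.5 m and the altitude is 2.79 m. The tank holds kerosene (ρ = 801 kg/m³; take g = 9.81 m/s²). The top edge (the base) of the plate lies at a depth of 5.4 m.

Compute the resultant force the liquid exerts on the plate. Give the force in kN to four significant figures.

γ = ρg = 801 × 9.81 / 1000 = 7.85781 kN/m³.
With the apex down, the centroid sits h/3 = 2.79/3 = 0.93 m below the base (the top edge), so the centroid depth is h_c = 5.4 + 0.93 = 6.33 m.
A = ½ × 3.5 × 2.79 = 4.8825 m².
Resultant F = γ·h_c·A = 7.85781 × 6.33 × 4.8825 = 242.855 kN.

F ≈ 242.9 kN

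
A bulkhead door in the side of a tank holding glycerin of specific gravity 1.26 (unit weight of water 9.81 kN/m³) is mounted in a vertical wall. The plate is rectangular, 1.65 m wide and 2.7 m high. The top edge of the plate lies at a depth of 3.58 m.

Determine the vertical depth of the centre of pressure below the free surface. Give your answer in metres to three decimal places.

h_p = 5.053 m

γ = 1.26 × 9.81 = 12.3606 kN/m³.
The centroid lies 2.7/2 = 1.35 m below the top edge, so the centroid depth is h_c = 3.58 + 1.35 = 4.93 m.
A = 1.65 × 2.7 = 4.455 m².
Resultant F = γ·h_c·A = 12.3606 × 4.93 × 4.455 = 271.478 kN.
I_c = b·h³/12 = 1.65 × 2.7³/12 = 2.70641 m⁴.
Centre of pressure: y_p = y_c + I_c/(y_c·A) = 4.93 + 2.70641/(4.93 × 4.455) = 4.93 + 0.123225 = 5.05322 m along the plane.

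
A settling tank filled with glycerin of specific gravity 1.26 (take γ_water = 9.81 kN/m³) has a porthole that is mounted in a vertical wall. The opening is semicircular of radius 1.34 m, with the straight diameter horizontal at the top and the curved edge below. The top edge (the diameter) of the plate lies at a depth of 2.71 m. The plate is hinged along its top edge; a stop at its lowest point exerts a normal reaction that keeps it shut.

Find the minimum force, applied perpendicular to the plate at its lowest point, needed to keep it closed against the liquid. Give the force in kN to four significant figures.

P ≈ 51.78 kN

γ = 1.26 × 9.81 = 12.3606 kN/m³.
The centroid of a semicircle lies 4r/(3π) = 0.568714 m from the diameter, here below the top edge, so the centroid depth is h_c = 2.71 + 0.568714 = 3.27871 m.
A = πr²/2 = π × 1.34²/2 = 2.82052 m².
Resultant F = γ·h_c·A = 12.3606 × 3.27871 × 2.82052 = 114.307 kN.
I_c = (π/8 − 8/(9π))·r⁴ = 0.109757 × 1.34⁴ = 0.353876 m⁴.
Centre of pressure: y_p = y_c + I_c/(y_c·A) = 3.27871 + 0.353876/(3.27871 × 2.82052) = 3.27871 + 0.0382665 = 3.31698 m along the plane.
The resultant acts 0.568714 + 0.0382665 = 0.606981 m (along the plate) below the hinge at the top edge, so the moment about the hinge is M = F × 0.606981 = 114.307 × 0.606981 = 69.3822 kN·m.
A normal force at the bottom, 1.34 m from the hinge, must supply this moment: P = 69.3822/1.34 = 51.7778 kN.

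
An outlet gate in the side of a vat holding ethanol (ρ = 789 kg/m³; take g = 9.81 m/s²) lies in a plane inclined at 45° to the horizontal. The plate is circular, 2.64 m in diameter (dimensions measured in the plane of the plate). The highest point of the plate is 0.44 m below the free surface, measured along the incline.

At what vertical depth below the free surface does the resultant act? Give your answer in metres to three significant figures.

h_p = 1.42 m

γ = ρg = 789 × 9.81 / 1000 = 7.74009 kN/m³.
Let θ = 45° be the plate's angle to the horizontal; measure y along the incline from where the plane meets the free surface. Vertical depth h = y·sinθ with sinθ = 0.707107.
The centroid is at the centre, 1.32 m below the top of the plate, so y_c = 0.44 + 1.32 = 1.76 m and h_c = 1.76 × 0.707107 = 1.24451 m.
A = π(1.32)² = 5.47391 m².
Resultant F = γ·h_c·A = 7.74009 × 1.24451 × 5.47391 = 52.7281 kN.
I_c = πr⁴/4 = π × 1.32⁴/4 = 2.38444 m⁴.
Centre of pressure: y_p = y_c + I_c/(y_c·A) = 1.76 + 2.38444/(1.76 × 5.47391) = 1.76 + 0.2475 = 2.0075 m along the plane.
Vertically, h_p = y_p·sinθ = 2.0075 × 0.707107 = 1.41952 m.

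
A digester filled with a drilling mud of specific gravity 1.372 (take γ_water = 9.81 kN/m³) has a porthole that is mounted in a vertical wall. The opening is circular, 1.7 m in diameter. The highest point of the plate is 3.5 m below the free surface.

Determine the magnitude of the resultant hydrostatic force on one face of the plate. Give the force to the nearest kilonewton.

F ≈ 133 kN

γ = 1.372 × 9.81 = 13.45932 kN/m³.
The centroid is at the centre, 0.85 m below the top of the plate, so the centroid depth is h_c = 3.5 + 0.85 = 4.35 m.
A = π(0.85)² = 2.2698 m².
Resultant F = γ·h_c·A = 13.45932 × 4.35 × 2.2698 = 132.892 kN.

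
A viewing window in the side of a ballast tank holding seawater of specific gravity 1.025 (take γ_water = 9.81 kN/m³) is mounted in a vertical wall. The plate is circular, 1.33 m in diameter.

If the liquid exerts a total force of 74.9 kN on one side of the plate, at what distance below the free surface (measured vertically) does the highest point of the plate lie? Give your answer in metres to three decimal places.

d_top ≈ 4.697 m

γ = 1.025 × 9.81 = 10.05525 kN/m³.
A = π(0.665)² = 1.38929 m².
From F = γ·h_c·A, the centroid depth is h_c = 74.9/(10.05525 × 1.38929) = 5.36162 m.
The centroid is at the centre, 0.665 m below the top of the plate, so the highest point sits at h_top = 5.36162 − 0.665 = 4.69662 m below the surface.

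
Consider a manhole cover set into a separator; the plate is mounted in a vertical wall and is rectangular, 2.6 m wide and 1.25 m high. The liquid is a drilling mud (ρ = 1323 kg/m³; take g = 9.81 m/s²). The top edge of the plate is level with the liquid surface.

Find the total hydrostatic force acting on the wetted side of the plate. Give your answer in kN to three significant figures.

F ≈ 26.4 kN

γ = ρg = 1323 × 9.81 / 1000 = 12.97863 kN/m³.
The centroid lies 1.25/2 = 0.625 m below the top edge, so the centroid depth is h_c = 0.625 m.
A = 2.6 × 1.25 = 3.25 m².
Resultant F = γ·h_c·A = 12.97863 × 0.625 × 3.25 = 26.3628 kN.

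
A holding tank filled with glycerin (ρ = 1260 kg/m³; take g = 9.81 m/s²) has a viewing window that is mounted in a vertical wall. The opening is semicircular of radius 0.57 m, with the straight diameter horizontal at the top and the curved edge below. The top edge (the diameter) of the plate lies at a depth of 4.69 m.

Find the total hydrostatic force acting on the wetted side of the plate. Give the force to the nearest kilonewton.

F ≈ 31 kN

γ = ρg = 1260 × 9.81 / 1000 = 12.3606 kN/m³.
The centroid of a semicircle lies 4r/(3π) = 0.241916 m from the diameter, here below the top edge, so the centroid depth is h_c = 4.69 + 0.241916 = 4.93192 m.
A = πr²/2 = π × 0.57²/2 = 0.510352 m².
Resultant F = γ·h_c·A = 12.3606 × 4.93192 × 0.510352 = 31.1118 kN.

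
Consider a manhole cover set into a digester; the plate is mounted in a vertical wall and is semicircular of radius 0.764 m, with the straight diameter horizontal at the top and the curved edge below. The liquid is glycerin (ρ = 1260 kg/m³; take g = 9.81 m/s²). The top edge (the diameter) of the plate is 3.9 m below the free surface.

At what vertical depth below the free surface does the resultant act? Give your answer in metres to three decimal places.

h_p = 4.234 m

γ = ρg = 1260 × 9.81 / 1000 = 12.3606 kN/m³.
The centroid of a semicircle lies 4r/(3π) = 0.324252 m from the diameter, here below the top edge, so the centroid depth is h_c = 3.9 + 0.324252 = 4.22425 m.
A = πr²/2 = π × 0.764²/2 = 0.916868 m².
Resultant F = γ·h_c·A = 12.3606 × 4.22425 × 0.916868 = 47.8736 kN.
I_c = (π/8 − 8/(9π))·r⁴ = 0.109757 × 0.764⁴ = 0.0373943 m⁴.
Centre of pressure: y_p = y_c + I_c/(y_c·A) = 4.22425 + 0.0373943/(4.22425 × 0.916868) = 4.22425 + 0.00965493 = 4.2339 m along the plane.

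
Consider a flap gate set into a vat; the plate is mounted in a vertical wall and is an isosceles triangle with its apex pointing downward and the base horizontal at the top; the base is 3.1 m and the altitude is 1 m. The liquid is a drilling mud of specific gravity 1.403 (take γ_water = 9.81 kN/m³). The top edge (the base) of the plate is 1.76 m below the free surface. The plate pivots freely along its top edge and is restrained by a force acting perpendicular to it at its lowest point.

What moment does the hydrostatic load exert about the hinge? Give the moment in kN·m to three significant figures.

M ≈ 16.1 kN·m

γ = 1.403 × 9.81 = 13.76343 kN/m³.
With the apex down, the centroid sits h/3 = 1/3 = 0.333333 m below the base (the top edge), so the centroid depth is h_c = 1.76 + 0.333333 = 2.09333 m.
A = ½ × 3.1 × 1 = 1.55 m².
Resultant F = γ·h_c·A = 13.76343 × 2.09333 × 1.55 = 44.6577 kN.
I_c = b·h³/36 = 3.1 × 1³/36 = 0.0861111 m⁴.
Centre of pressure: y_p = y_c + I_c/(y_c·A) = 2.09333 + 0.0861111/(2.09333 × 1.55) = 2.09333 + 0.0265393 = 2.11987 m along the plane.
The resultant acts 0.333333 + 0.0265393 = 0.359872 m (along the plate) below the hinge at the top edge, so the moment about the hinge is M = F × 0.359872 = 44.6577 × 0.359872 = 16.0711 kN·m.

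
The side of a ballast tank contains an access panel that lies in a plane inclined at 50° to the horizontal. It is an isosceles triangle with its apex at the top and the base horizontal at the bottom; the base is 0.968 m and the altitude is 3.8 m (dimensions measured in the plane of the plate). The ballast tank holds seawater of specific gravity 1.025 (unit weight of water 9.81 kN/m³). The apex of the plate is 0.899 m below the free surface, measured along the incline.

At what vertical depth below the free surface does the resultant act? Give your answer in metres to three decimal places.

h_p = 2.808 m

γ = 1.025 × 9.81 = 10.05525 kN/m³.
Let θ = 50° be the plate's angle to the horizontal; measure y along the incline from where the plane meets the free surface. Vertical depth h = y·sinθ with sinθ = 0.766044.
With the apex up, the centroid sits 2h/3 = 2 × 3.8/3 = 2.53333 m below the apex, so y_c = 0.899 + 2.53333 = 3.43233 m and h_c = 3.43233 × 0.766044 = 2.62932 m.
A = ½ × 0.968 × 3.8 = 1.8392 m².
Resultant F = γ·h_c·A = 10.05525 × 2.62932 × 1.8392 = 48.6256 kN.
I_c = b·h³/36 = 0.968 × 3.8³/36 = 1.47545 m⁴.
Centre of pressure: y_p = y_c + I_c/(y_c·A) = 3.43233 + 1.47545/(3.43233 × 1.8392) = 3.43233 + 0.233726 = 3.66606 m along the plane.
Vertically, h_p = y_p·sinθ = 3.66606 × 0.766044 = 2.80836 m.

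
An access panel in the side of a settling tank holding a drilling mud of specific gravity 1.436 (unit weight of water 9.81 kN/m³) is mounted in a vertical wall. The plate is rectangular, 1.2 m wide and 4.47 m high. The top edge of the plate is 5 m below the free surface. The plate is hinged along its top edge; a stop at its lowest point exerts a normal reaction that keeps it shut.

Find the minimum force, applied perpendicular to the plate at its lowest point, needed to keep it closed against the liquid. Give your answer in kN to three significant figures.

γ = 1.436 × 9.81 = 14.08716 kN/m³.
The centroid lies 4.47/2 = 2.235 m below the top edge, so the centroid depth is h_c = 5 + 2.235 = 7.235 m.
A = 1.2 × 4.47 = 5.364 m².
Resultant F = γ·h_c·A = 14.08716 × 7.235 × 5.364 = 546.702 kN.
I_c = b·h³/12 = 1.2 × 4.47³/12 = 8.93146 m⁴.
Centre of pressure: y_p = y_c + I_c/(y_c·A) = 7.235 + 8.93146/(7.235 × 5.364) = 7.235 + 0.230142 = 7.46514 m along the plane.
The resultant acts 2.235 + 0.230142 = 2.46514 m (along the plate) below the hinge at the top edge, so the moment about the hinge is M = F × 2.46514 = 546.702 × 2.46514 = 1347.7 kN·m.
A normal force at the bottom, 4.47 m from the hinge, must supply this moment: P = 1347.7/4.47 = 301.499 kN.

P ≈ 301 kN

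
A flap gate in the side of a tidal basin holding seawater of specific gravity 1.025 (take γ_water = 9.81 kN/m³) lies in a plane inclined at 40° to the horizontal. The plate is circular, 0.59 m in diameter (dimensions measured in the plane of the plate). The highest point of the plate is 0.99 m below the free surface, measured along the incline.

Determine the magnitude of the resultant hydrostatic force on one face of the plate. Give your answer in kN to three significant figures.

γ = 1.025 × 9.81 = 10.05525 kN/m³.
Let θ = 40° be the plate's angle to the horizontal; measure y along the incline from where the plane meets the free surface. Vertical depth h = y·sinθ with sinθ = 0.642788.
The centroid is at the centre, 0.295 m below the top of the plate, so y_c = 0.99 + 0.295 = 1.285 m and h_c = 1.285 × 0.642788 = 0.825983 m.
A = π(0.295)² = 0.273397 m².
Resultant F = γ·h_c·A = 10.05525 × 0.825983 × 0.273397 = 2.27069 kN.

F ≈ 2.27 kN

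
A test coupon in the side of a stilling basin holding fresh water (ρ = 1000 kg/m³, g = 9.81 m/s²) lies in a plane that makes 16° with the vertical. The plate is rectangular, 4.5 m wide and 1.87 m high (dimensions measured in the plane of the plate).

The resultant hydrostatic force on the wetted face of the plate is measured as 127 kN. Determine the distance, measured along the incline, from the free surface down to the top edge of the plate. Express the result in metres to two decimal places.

γ = ρg = 1000 × 9.81 = 9810 N/m³ = 9.81 kN/m³.
A = 4.5 × 1.87 = 8.415 m².
From F = γ·h_c·A, the centroid depth is h_c = 127/(9.81 × 8.415) = 1.53844 m.
The plate makes 16° with the vertical, i.e. θ = 90° − 16° = 74° to the horizontal. Measuring y along the incline from the free-surface line, vertical depth h = y·sinθ with sinθ = 0.961262.
Along the incline, y_c = h_c/sinθ = 1.53844/0.961262 = 1.60044 m.
The centroid lies 1.87/2 = 0.935 m below the top edge, so the top edge sits at y_top = 1.60044 − 0.935 = 0.66544 m along the incline.

y_top ≈ 0.67 m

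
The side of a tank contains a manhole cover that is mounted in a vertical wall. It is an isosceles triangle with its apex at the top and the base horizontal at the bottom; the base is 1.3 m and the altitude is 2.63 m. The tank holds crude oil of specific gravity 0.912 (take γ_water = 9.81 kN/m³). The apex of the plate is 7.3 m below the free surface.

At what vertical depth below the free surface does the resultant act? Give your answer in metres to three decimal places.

h_p = 9.096 m

γ = 0.912 × 9.81 = 8.94672 kN/m³.
With the apex up, the centroid sits 2h/3 = 2 × 2.63/3 = 1.75333 m below the apex, so the centroid depth is h_c = 7.3 + 1.75333 = 9.05333 m.
A = ½ × 1.3 × 2.63 = 1.7095 m².
Resultant F = γ·h_c·A = 8.94672 × 9.05333 × 1.7095 = 138.465 kN.
I_c = b·h³/36 = 1.3 × 2.63³/36 = 0.656913 m⁴.
Centre of pressure: y_p = y_c + I_c/(y_c·A) = 9.05333 + 0.656913/(9.05333 × 1.7095) = 9.05333 + 0.0424454 = 9.09578 m along the plane.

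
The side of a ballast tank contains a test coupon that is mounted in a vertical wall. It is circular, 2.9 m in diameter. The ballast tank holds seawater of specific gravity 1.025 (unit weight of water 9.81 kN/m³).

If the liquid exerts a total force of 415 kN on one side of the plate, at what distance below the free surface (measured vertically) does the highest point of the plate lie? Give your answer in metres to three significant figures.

d_top ≈ 4.80 m

γ = 1.025 × 9.81 = 10.05525 kN/m³.
A = π(1.45)² = 6.6052 m².
From F = γ·h_c·A, the centroid depth is h_c = 415/(10.05525 × 6.6052) = 6.24841 m.
The centroid is at the centre, 1.45 m below the top of the plate, so the highest point sits at h_top = 6.24841 − 1.45 = 4.79841 m below the surface.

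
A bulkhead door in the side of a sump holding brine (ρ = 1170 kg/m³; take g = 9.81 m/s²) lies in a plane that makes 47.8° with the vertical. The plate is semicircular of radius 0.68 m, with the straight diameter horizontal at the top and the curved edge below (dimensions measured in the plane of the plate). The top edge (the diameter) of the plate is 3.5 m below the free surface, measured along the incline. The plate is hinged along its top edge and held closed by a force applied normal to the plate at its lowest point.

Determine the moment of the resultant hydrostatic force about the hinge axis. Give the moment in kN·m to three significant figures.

γ = ρg = 1170 × 9.81 / 1000 = 11.4777 kN/m³.
The plate makes 47.8° with the vertical, i.e. θ = 90° − 47.8° = 42.2° to the horizontal. Measuring y along the incline from the free-surface line, vertical depth h = y·sinθ with sinθ = 0.671721.
The centroid of a semicircle lies 4r/(3π) = 0.288601 m from the diameter, here below the top edge, so y_c = 3.5 + 0.288601 = 3.7886 m and h_c = 3.7886 × 0.671721 = 2.54488 m.
A = πr²/2 = π × 0.68²/2 = 0.726336 m².
Resultant F = γ·h_c·A = 11.4777 × 2.54488 × 0.726336 = 21.2158 kN.
I_c = (π/8 − 8/(9π))·r⁴ = 0.109757 × 0.68⁴ = 0.0234676 m⁴.
Centre of pressure: y_p = y_c + I_c/(y_c·A) = 3.7886 + 0.0234676/(3.7886 × 0.726336) = 3.7886 + 0.0085281 = 3.79713 m along the plane.
The resultant acts 0.288601 + 0.0085281 = 0.297129 m (along the plate) below the hinge at the top edge, so the moment about the hinge is M = F × 0.297129 = 21.2158 × 0.297129 = 6.30383 kN·m.

M ≈ 6.30 kN·m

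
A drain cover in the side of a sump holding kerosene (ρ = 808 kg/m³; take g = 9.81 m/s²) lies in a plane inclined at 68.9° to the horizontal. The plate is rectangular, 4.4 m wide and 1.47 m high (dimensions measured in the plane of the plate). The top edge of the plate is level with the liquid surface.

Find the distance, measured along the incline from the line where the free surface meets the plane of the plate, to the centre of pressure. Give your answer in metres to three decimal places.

y_p = 0.980 m

γ = ρg = 808 × 9.81 / 1000 = 7.92648 kN/m³.
Let θ = 68.9° be the plate's angle to the horizontal; measure y along the incline from where the plane meets the free surface. Vertical depth h = y·sinθ with sinθ = 0.932954.
The centroid lies 1.47/2 = 0.735 m below the top edge, so y_c = 0.735 m and h_c = 0.735 × 0.932954 = 0.685721 m.
A = 4.4 × 1.47 = 6.468 m².
Resultant F = γ·h_c·A = 7.92648 × 0.685721 × 6.468 = 35.1559 kN.
I_c = b·h³/12 = 4.4 × 1.47³/12 = 1.16473 m⁴.
Centre of pressure: y_p = y_c + I_c/(y_c·A) = 0.735 + 1.16473/(0.735 × 6.468) = 0.735 + 0.245001 = 0.980001 m along the plane.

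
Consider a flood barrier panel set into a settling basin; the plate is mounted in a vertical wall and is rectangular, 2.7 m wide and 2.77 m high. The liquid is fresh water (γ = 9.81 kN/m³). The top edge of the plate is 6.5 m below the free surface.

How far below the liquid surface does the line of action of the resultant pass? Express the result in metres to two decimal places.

h_p = 7.97 m

γ = 9.81 kN/m³.
The centroid lies 2.77/2 = 1.385 m below the top edge, so the centroid depth is h_c = 6.5 + 1.385 = 7.885 m.
A = 2.7 × 2.77 = 7.479 m².
Resultant F = γ·h_c·A = 9.81 × 7.885 × 7.479 = 578.514 kN.
I_c = b·h³/12 = 2.7 × 2.77³/12 = 4.78213 m⁴.
Centre of pressure: y_p = y_c + I_c/(y_c·A) = 7.885 + 4.78213/(7.885 × 7.479) = 7.885 + 0.0810917 = 7.96609 m along the plane.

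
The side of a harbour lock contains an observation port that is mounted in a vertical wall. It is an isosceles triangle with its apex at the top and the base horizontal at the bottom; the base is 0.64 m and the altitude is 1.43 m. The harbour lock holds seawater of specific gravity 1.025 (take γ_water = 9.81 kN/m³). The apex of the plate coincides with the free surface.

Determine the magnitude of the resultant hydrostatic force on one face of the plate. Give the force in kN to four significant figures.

γ = 1.025 × 9.81 = 10.05525 kN/m³.
With the apex up, the centroid sits 2h/3 = 2 × 1.43/3 = 0.953333 m below the apex, so the centroid depth is h_c = 0.953333 m.
A = ½ × 0.64 × 1.43 = 0.4576 m².
Resultant F = γ·h_c·A = 10.05525 × 0.953333 × 0.4576 = 4.38655 kN.

F ≈ 4.387 kN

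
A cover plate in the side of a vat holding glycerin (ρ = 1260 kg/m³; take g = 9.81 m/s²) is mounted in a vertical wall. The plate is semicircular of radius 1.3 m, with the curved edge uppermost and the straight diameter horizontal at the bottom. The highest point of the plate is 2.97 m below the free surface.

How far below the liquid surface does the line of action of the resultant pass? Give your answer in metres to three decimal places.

h_p = 3.750 m

γ = ρg = 1260 × 9.81 / 1000 = 12.3606 kN/m³.
The centroid lies 4r/(3π) = 0.551737 m above the diameter, so r − 4r/(3π) = 1.3 − 0.551737 = 0.748263 m below the topmost point, so the centroid depth is h_c = 2.97 + 0.748263 = 3.71826 m.
A = πr²/2 = π × 1.3²/2 = 2.65465 m².
Resultant F = γ·h_c·A = 12.3606 × 3.71826 × 2.65465 = 122.008 kN.
I_c = (π/8 − 8/(9π))·r⁴ = 0.109757 × 1.3⁴ = 0.313477 m⁴.
Centre of pressure: y_p = y_c + I_c/(y_c·A) = 3.71826 + 0.313477/(3.71826 × 2.65465) = 3.71826 + 0.0317584 = 3.75002 m along the plane.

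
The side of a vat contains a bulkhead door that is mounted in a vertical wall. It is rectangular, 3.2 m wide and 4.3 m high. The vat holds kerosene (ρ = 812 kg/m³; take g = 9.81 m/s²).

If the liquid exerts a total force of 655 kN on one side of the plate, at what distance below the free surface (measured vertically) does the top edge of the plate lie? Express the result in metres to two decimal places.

γ = ρg = 812 × 9.81 / 1000 = 7.96572 kN/m³.
A = 3.2 × 4.3 = 13.76 m².
From F = γ·h_c·A, the centroid depth is h_c = 655/(7.96572 × 13.76) = 5.97582 m.
The centroid lies 4.3/2 = 2.15 m below the top edge, so the top edge sits at h_top = 5.97582 − 2.15 = 3.82582 m below the surface.

d_top ≈ 3.83 m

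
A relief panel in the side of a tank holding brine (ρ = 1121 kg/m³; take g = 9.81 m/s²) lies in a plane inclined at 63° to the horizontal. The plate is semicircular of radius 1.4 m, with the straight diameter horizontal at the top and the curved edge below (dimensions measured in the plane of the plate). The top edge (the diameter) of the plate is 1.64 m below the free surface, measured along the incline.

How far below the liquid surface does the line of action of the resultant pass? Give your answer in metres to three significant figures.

h_p = 2.05 m

γ = ρg = 1121 × 9.81 / 1000 = 10.99701 kN/m³.
Let θ = 63° be the plate's angle to the horizontal; measure y along the incline from where the plane meets the free surface. Vertical depth h = y·sinθ with sinθ = 0.891007.
The centroid of a semicircle lies 4r/(3π) = 0.594178 m from the diameter, here below the top edge, so y_c = 1.64 + 0.594178 = 2.23418 m and h_c = 2.23418 × 0.891007 = 1.99067 m.
A = πr²/2 = π × 1.4²/2 = 3.07876 m².
Resultant F = γ·h_c·A = 10.99701 × 1.99067 × 3.07876 = 67.3984 kN.
I_c = (π/8 − 8/(9π))·r⁴ = 0.109757 × 1.4⁴ = 0.421642 m⁴.
Centre of pressure: y_p = y_c + I_c/(y_c·A) = 2.23418 + 0.421642/(2.23418 × 3.07876) = 2.23418 + 0.0612985 = 2.29548 m along the plane.
Vertically, h_p = y_p·sinθ = 2.29548 × 0.891007 = 2.04529 m.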